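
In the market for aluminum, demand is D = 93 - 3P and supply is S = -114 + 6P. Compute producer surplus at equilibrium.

Producer surplus = 48

Equilibrium: 93 - 3P = -114 + 6P gives P* = 23, Q* = 24.
Supply starts at P = 19 (where S = 0).
PS = ½(23 − 19)(24) = 48.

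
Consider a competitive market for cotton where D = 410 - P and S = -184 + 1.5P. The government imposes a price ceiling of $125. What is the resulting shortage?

Shortage = 281.5

Equilibrium price would be P* = 237.6, so the ceiling at 125 binds.
At P = 125: D = 410 − 1(125) = 285, S = -184 + 1.5(125) = 3.5.
Shortage = 285 − 3.5 = 281.5.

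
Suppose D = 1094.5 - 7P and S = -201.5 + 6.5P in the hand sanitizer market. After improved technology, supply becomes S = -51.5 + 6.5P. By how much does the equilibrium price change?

ΔP = -100/9

Original equilibrium: P* = 96, Q* = 422.5.
New equilibrium: 1094.5 - 7P = -51.5 + 6.5P, so 1146 = 13.5P and P' = 764/9; Q' = 1094.5 − 7(764/9) = 9005/18.
Change in price: 764/9 − 96 = -100/9.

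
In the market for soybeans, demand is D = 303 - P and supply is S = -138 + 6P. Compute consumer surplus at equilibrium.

Equilibrium: 303 - P = -138 + 6P gives P* = 63, Q* = 240.
Demand choke price (D = 0): P = 303.
CS = ½(303 − 63)(240) = 28800.

Consumer surplus = 28800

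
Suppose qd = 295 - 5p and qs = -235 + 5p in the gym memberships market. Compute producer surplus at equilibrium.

Equilibrium: 295 - 5p = -235 + 5p gives p* = 53, q* = 30.
Supply starts at p = 47 (where qs = 0).
PS = ½(53 − 47)(30) = 90.

Producer surplus = 90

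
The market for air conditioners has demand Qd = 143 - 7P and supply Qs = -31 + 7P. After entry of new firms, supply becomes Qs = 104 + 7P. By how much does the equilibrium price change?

Original equilibrium: P* = 87/7, Q* = 56.
New equilibrium: 143 - 7P = 104 + 7P, so 39 = 14P and P' = 39/14; Q' = 143 − 7(39/14) = 123.5.
Change in price: 39/14 − 87/7 = -135/14.

ΔP = -135/14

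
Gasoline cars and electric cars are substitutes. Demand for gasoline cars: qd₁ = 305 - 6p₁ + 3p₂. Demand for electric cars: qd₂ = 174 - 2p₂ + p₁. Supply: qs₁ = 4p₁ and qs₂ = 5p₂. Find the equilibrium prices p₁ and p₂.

Market 1: 305 - 6p₁ + 3p₂ = 4p₁ → 10p₁ - 3p₂ = 305.
Market 2: 7p₂ - p₁ = 174.
Eliminating p₂: 7×(1) + 3×(2) gives 67p₁ = 2657, so p₁ = 2657/67.
Back-substitute into (2): p₂ = (174 + 1×2657/67) / 7 = 2045/67.

p₁ = 2657/67, p₂ = 2045/67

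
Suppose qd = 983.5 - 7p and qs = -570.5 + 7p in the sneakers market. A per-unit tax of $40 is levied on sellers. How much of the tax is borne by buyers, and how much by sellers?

Buyers bear $20, sellers bear $20

Pre-tax equilibrium: p* = 111, q* = 206.5.
Tax on sellers shifts supply to qs = -570.5 + 7(p − 40) = -850.5 + 7p.
983.5 - 7p = -850.5 + 7p gives buyer price pb = 131; sellers receive ps = 131 − 40 = 91.
New quantity: q = 983.5 − 7(131) = 66.5.
Buyer burden = 131 − 111 = 20; seller burden = 111 − 91 = 20.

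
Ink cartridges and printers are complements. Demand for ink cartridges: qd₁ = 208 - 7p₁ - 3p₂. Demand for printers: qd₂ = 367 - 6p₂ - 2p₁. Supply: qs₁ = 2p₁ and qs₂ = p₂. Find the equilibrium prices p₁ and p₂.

p₁ = 355/57, p₂ = 2887/57

Market 1: 208 - 7p₁ - 3p₂ = 2p₁ → 9p₁ + 3p₂ = 208.
Market 2: 7p₂ + 2p₁ = 367.
Eliminating p₂: 7×(1) − 3×(2) gives 57p₁ = 355, so p₁ = 355/57.
Back-substitute into (2): p₂ = (367 − 2×355/57) / 7 = 2887/57.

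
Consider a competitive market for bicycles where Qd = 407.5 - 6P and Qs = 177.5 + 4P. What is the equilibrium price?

Set Qd = Qs: 407.5 - 6P = 177.5 + 4P.
230 = 10P, so P* = 23.
Q* = 407.5 − 6(23) = 269.5.

P* = 23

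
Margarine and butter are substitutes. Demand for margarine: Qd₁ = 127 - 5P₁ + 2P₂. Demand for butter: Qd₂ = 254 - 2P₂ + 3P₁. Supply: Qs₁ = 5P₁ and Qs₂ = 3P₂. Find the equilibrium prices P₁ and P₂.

Market 1: 127 - 5P₁ + 2P₂ = 5P₁ → 10P₁ - 2P₂ = 127.
Market 2: 5P₂ - 3P₁ = 254.
Eliminating P₂: 5×(1) + 2×(2) gives 44P₁ = 1143, so P₁ = 1143/44.
Back-substitute into (2): P₂ = (254 + 3×1143/44) / 5 = 2921/44.

P₁ = 1143/44, P₂ = 2921/44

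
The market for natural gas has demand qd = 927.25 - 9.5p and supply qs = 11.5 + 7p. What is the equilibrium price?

p* = 55.5

Set qd = qs: 927.25 - 9.5p = 11.5 + 7p.
915.75 = 16.5p, so p* = 55.5.
q* = 927.25 − 9.5(55.5) = 400.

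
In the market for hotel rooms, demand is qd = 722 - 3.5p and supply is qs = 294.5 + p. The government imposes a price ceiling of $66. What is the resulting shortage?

Equilibrium price would be p* = 95, so the ceiling at 66 binds.
At p = 66: qd = 722 − 3.5(66) = 491, qs = 294.5 + 1(66) = 360.5.
Shortage = 491 − 360.5 = 130.5.

Shortage = 130.5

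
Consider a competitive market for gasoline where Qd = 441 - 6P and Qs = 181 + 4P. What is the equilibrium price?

P* = 26

Set Qd = Qs: 441 - 6P = 181 + 4P.
260 = 10P, so P* = 26.
Q* = 441 − 6(26) = 285.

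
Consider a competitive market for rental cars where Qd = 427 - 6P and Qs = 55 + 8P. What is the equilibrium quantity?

Set Qd = Qs: 427 - 6P = 55 + 8P.
372 = 14P, so P* = 186/7.
Q* = 427 − 6(186/7) = 1873/7.

Q* = 1873/7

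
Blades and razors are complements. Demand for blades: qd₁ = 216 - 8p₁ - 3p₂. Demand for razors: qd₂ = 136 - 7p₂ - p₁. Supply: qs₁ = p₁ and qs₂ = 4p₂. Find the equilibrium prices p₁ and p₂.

p₁ = 20.5, p₂ = 10.5

Market 1: 216 - 8p₁ - 3p₂ = p₁ → 9p₁ + 3p₂ = 216.
Market 2: 11p₂ + p₁ = 136.
Eliminating p₂: 11×(1) − 3×(2) gives 96p₁ = 1968, so p₁ = 20.5.
Back-substitute into (2): p₂ = (136 − 1×20.5) / 11 = 10.5.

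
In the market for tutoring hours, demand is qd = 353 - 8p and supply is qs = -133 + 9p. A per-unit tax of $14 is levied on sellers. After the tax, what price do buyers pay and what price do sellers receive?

Buyers pay $36, sellers receive $22

Pre-tax equilibrium: p* = 486/17, q* = 2113/17.
Tax on sellers shifts supply to qs = -133 + 9(p − 14) = -259 + 9p.
353 - 8p = -259 + 9p gives buyer price pb = 36; sellers receive ps = 36 − 14 = 22.
New quantity: q = 353 − 8(36) = 65.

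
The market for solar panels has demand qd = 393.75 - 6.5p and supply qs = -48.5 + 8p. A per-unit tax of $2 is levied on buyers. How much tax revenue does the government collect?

Pre-tax equilibrium: p* = 30.5, q* = 195.5.
Tax on buyers shifts demand to qd = 393.75 − 6.5(p + 2) = 380.75 - 6.5p.
380.75 - 6.5p = -48.5 + 8p gives seller price ps = 1717/58; buyers pay pb = 1717/58 + 2 = 1833/58.
New quantity: q = 393.75 − 6.5(1833/58) = 10923/58.
Revenue = 2 × 10923/58 = 10923/29.

Tax revenue = 10923/29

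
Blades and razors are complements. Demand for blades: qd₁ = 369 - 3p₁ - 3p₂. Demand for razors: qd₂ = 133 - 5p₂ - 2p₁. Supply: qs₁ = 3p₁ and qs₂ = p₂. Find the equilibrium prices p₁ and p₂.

Market 1: 369 - 3p₁ - 3p₂ = 3p₁ → 6p₁ + 3p₂ = 369.
Market 2: 6p₂ + 2p₁ = 133.
Eliminating p₂: 6×(1) − 3×(2) gives 30p₁ = 1815, so p₁ = 60.5.
Back-substitute into (2): p₂ = (133 − 2×60.5) / 6 = 2.

p₁ = 60.5, p₂ = 2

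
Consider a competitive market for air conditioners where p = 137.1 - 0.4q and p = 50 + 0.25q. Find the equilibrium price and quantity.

p* = 83.5, q* = 134

Set the two price expressions equal: 137.1 - 0.4q = 50 + 0.25q.
87.1 = 0.65q, so q* = 134.
p* = 137.1 − (0.4)(134) = 83.5.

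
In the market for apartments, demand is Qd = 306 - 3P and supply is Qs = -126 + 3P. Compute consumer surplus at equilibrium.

Consumer surplus = 1350

Equilibrium: 306 - 3P = -126 + 3P gives P* = 72, Q* = 90.
Demand choke price (Qd = 0): P = 102.
CS = ½(102 − 72)(90) = 1350.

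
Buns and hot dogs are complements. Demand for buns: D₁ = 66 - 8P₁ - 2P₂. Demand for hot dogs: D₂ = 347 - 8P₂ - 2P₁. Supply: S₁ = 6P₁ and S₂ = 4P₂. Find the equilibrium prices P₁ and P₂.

Market 1: 66 - 8P₁ - 2P₂ = 6P₁ → 14P₁ + 2P₂ = 66.
Market 2: 12P₂ + 2P₁ = 347.
Eliminating P₂: 12×(1) − 2×(2) gives 164P₁ = 98, so P₁ = 49/82.
Back-substitute into (2): P₂ = (347 − 2×49/82) / 12 = 2363/82.

P₁ = 49/82, P₂ = 2363/82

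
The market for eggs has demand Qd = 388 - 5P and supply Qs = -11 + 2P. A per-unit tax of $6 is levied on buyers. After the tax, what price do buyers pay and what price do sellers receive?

Pre-tax equilibrium: P* = 57, Q* = 103.
Tax on buyers shifts demand to Qd = 388 − 5(P + 6) = 358 - 5P.
358 - 5P = -11 + 2P gives seller price Ps = 369/7; buyers pay Pb = 369/7 + 6 = 411/7.
New quantity: Q = 388 − 5(411/7) = 661/7.

Buyers pay 411/7, sellers receive 369/7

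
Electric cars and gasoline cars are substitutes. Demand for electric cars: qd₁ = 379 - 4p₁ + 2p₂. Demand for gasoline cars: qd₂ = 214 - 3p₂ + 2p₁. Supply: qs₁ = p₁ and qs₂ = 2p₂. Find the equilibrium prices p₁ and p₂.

Market 1: 379 - 4p₁ + 2p₂ = p₁ → 5p₁ - 2p₂ = 379.
Market 2: 5p₂ - 2p₁ = 214.
Eliminating p₂: 5×(1) + 2×(2) gives 21p₁ = 2323, so p₁ = 2323/21.
Back-substitute into (2): p₂ = (214 + 2×2323/21) / 5 = 1828/21.

p₁ = 2323/21, p₂ = 1828/21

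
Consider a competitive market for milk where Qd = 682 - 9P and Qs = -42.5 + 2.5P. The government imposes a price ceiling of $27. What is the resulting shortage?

Shortage = 414

Equilibrium price would be P* = 63, so the ceiling at 27 binds.
At P = 27: Qd = 682 − 9(27) = 439, Qs = -42.5 + 2.5(27) = 25.
Shortage = 439 − 25 = 414.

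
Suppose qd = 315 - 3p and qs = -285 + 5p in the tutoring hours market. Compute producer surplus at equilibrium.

Producer surplus = 810

Equilibrium: 315 - 3p = -285 + 5p gives p* = 75, q* = 90.
Supply starts at p = 57 (where qs = 0).
PS = ½(75 − 57)(90) = 810.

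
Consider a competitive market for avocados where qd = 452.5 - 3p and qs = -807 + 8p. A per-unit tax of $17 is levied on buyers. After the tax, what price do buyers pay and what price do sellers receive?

Pre-tax equilibrium: p* = 114.5, q* = 109.
Tax on buyers shifts demand to qd = 452.5 − 3(p + 17) = 401.5 - 3p.
401.5 - 3p = -807 + 8p gives seller price ps = 2417/22; buyers pay pb = 2417/22 + 17 = 2791/22.
New quantity: q = 452.5 − 3(2791/22) = 791/11.

Buyers pay 2791/22, sellers receive 2417/22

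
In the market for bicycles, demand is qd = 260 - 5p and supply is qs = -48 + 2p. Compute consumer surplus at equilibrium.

Consumer surplus = 160

Equilibrium: 260 - 5p = -48 + 2p gives p* = 44, q* = 40.
Demand choke price (qd = 0): p = 52.
CS = ½(52 − 44)(40) = 160.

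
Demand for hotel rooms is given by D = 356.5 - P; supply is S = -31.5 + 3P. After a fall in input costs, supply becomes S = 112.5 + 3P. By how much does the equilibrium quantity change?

ΔQ = 36

Original equilibrium: P* = 97, Q* = 259.5.
New equilibrium: 356.5 - P = 112.5 + 3P, so 244 = 4P and P' = 61; Q' = 356.5 − 1(61) = 295.5.
Change in quantity: 295.5 − 259.5 = 36.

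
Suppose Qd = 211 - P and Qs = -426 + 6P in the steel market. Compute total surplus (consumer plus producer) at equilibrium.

Equilibrium: 211 - P = -426 + 6P gives P* = 91, Q* = 120.
Demand choke price: P = 211; supply starts at P = 71.
CS = ½(211 − 91)(120) = 7200; PS = ½(91 − 71)(120) = 1200.

Total surplus = 8400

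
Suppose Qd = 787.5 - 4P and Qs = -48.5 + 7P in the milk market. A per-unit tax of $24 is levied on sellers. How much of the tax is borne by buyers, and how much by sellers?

Pre-tax equilibrium: P* = 76, Q* = 483.5.
Tax on sellers shifts supply to Qs = -48.5 + 7(P − 24) = -216.5 + 7P.
787.5 - 4P = -216.5 + 7P gives buyer price Pb = 1004/11; sellers receive Ps = 1004/11 − 24 = 740/11.
New quantity: Q = 787.5 − 4(1004/11) = 9293/22.
Buyer burden = 1004/11 − 76 = 168/11; seller burden = 76 − 740/11 = 96/11.

Buyers bear 168/11, sellers bear 96/11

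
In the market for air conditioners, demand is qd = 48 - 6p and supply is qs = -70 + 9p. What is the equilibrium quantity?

Set qd = qs: 48 - 6p = -70 + 9p.
118 = 15p, so p* = 118/15.
q* = 48 − 6(118/15) = 0.8.

q* = 0.8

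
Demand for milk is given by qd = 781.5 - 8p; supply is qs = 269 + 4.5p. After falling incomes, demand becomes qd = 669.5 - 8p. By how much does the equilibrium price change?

Δp = -8.96

Original equilibrium: p* = 41, q* = 453.5.
New equilibrium: 669.5 - 8p = 269 + 4.5p, so 400.5 = 12.5p and p' = 32.04; q' = 669.5 − 8(32.04) = 413.18.
Change in price: 32.04 − 41 = -8.96.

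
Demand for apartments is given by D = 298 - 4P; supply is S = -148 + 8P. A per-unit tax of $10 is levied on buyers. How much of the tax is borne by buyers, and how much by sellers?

Pre-tax equilibrium: P* = 223/6, Q* = 448/3.
Tax on buyers shifts demand to D = 298 − 4(P + 10) = 258 - 4P.
258 - 4P = -148 + 8P gives seller price Ps = 203/6; buyers pay Pb = 203/6 + 10 = 263/6.
New quantity: Q = 298 − 4(263/6) = 368/3.
Buyer burden = 263/6 − 223/6 = 20/3; seller burden = 223/6 − 203/6 = 10/3.

Buyers bear 20/3, sellers bear 10/3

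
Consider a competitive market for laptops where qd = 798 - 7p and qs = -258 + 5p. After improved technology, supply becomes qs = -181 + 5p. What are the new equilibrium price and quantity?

Original equilibrium: p* = 88, q* = 182.
New equilibrium: 798 - 7p = -181 + 5p, so 979 = 12p and p' = 979/12; q' = 798 − 7(979/12) = 2723/12.

p' = 979/12, q' = 2723/12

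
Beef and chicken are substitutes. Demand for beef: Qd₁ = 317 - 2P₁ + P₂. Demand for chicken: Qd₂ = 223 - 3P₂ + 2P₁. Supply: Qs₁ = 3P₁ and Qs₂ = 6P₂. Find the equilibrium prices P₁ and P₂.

Market 1: 317 - 2P₁ + P₂ = 3P₁ → 5P₁ - P₂ = 317.
Market 2: 9P₂ - 2P₁ = 223.
Eliminating P₂: 9×(1) + 1×(2) gives 43P₁ = 3076, so P₁ = 3076/43.
Back-substitute into (2): P₂ = (223 + 2×3076/43) / 9 = 1749/43.

P₁ = 3076/43, P₂ = 1749/43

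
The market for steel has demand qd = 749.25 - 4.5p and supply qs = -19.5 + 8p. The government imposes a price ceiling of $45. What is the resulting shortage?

Shortage = 206.25

Equilibrium price would be p* = 61.5, so the ceiling at 45 binds.
At p = 45: qd = 749.25 − 4.5(45) = 546.75, qs = -19.5 + 8(45) = 340.5.
Shortage = 546.75 − 340.5 = 206.25.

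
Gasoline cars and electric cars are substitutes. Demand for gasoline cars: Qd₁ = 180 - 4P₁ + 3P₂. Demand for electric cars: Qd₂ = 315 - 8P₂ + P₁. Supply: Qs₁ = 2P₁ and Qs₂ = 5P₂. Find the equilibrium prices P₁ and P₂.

Market 1: 180 - 4P₁ + 3P₂ = 2P₁ → 6P₁ - 3P₂ = 180.
Market 2: 13P₂ - P₁ = 315.
Eliminating P₂: 13×(1) + 3×(2) gives 75P₁ = 3285, so P₁ = 43.8.
Back-substitute into (2): P₂ = (315 + 1×43.8) / 13 = 27.6.

P₁ = 43.8, P₂ = 27.6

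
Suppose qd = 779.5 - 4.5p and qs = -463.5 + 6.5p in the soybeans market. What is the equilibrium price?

p* = 113

Set qd = qs: 779.5 - 4.5p = -463.5 + 6.5p.
1243 = 11p, so p* = 113.
q* = 779.5 − 4.5(113) = 271.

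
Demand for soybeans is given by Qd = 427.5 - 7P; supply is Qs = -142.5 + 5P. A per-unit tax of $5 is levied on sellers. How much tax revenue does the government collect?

Pre-tax equilibrium: P* = 47.5, Q* = 95.
Tax on sellers shifts supply to Qs = -142.5 + 5(P − 5) = -167.5 + 5P.
427.5 - 7P = -167.5 + 5P gives buyer price Pb = 595/12; sellers receive Ps = 595/12 − 5 = 535/12.
New quantity: Q = 427.5 − 7(595/12) = 965/12.
Revenue = 5 × 965/12 = 4825/12.

Tax revenue = 4825/12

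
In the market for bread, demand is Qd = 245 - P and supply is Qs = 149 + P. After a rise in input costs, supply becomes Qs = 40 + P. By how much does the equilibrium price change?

Original equilibrium: P* = 48, Q* = 197.
New equilibrium: 245 - P = 40 + P, so 205 = 2P and P' = 102.5; Q' = 245 − 1(102.5) = 142.5.
Change in price: 102.5 − 48 = 54.5.

ΔP = 54.5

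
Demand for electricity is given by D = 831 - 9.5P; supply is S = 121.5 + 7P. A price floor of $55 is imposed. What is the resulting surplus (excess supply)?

Surplus = 198

Equilibrium price would be P* = 43, so the floor at 55 binds.
At P = 55: D = 308.5, S = 506.5.
Surplus = 506.5 − 308.5 = 198.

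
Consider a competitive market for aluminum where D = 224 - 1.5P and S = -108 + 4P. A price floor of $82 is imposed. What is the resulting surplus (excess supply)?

Equilibrium price would be P* = 664/11, so the floor at 82 binds.
At P = 82: D = 101, S = 220.
Surplus = 220 − 101 = 119.

Surplus = 119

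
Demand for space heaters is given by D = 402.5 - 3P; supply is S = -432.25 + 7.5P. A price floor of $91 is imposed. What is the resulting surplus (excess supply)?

Surplus = 120.75

Equilibrium price would be P* = 79.5, so the floor at 91 binds.
At P = 91: D = 129.5, S = 250.25.
Surplus = 250.25 − 129.5 = 120.75.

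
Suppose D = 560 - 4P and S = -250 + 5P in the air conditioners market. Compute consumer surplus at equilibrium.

Equilibrium: 560 - 4P = -250 + 5P gives P* = 90, Q* = 200.
Demand choke price (D = 0): P = 140.
CS = ½(140 − 90)(200) = 5000.

Consumer surplus = 5000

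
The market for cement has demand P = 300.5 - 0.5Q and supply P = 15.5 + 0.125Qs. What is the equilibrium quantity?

Q* = 456

Set the two price expressions equal: 300.5 - 0.5Q = 15.5 + 0.125Q.
285 = 0.625Q, so Q* = 456.
P* = 300.5 − (0.5)(456) = 72.5.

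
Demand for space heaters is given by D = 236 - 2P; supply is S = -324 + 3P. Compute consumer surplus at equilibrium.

Consumer surplus = 36

Equilibrium: 236 - 2P = -324 + 3P gives P* = 112, Q* = 12.
Demand choke price (D = 0): P = 118.
CS = ½(118 − 112)(12) = 36.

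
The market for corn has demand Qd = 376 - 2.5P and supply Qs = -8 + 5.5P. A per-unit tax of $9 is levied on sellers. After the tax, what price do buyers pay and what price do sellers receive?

Buyers pay $54.1875, sellers receive $45.1875

Pre-tax equilibrium: P* = 48, Q* = 256.
Tax on sellers shifts supply to Qs = -8 + 5.5(P − 9) = -57.5 + 5.5P.
376 - 2.5P = -57.5 + 5.5P gives buyer price Pb = 54.1875; sellers receive Ps = 54.1875 − 9 = 45.1875.
New quantity: Q = 376 − 2.5(54.1875) = 240.53125.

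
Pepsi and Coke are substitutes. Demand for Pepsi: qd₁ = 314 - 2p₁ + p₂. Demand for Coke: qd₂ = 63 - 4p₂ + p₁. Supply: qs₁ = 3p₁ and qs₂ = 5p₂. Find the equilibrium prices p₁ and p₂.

Market 1: 314 - 2p₁ + p₂ = 3p₁ → 5p₁ - p₂ = 314.
Market 2: 9p₂ - p₁ = 63.
Eliminating p₂: 9×(1) + 1×(2) gives 44p₁ = 2889, so p₁ = 2889/44.
Back-substitute into (2): p₂ = (63 + 1×2889/44) / 9 = 629/44.

p₁ = 2889/44, p₂ = 629/44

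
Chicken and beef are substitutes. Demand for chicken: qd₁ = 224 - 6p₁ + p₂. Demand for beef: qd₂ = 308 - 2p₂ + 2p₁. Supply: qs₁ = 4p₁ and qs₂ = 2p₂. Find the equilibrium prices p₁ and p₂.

Market 1: 224 - 6p₁ + p₂ = 4p₁ → 10p₁ - p₂ = 224.
Market 2: 4p₂ - 2p₁ = 308.
Eliminating p₂: 4×(1) + 1×(2) gives 38p₁ = 1204, so p₁ = 602/19.
Back-substitute into (2): p₂ = (308 + 2×602/19) / 4 = 1764/19.

p₁ = 602/19, p₂ = 1764/19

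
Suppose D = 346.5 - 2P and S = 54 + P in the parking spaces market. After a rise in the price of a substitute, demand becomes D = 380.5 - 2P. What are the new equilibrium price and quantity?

P' = 653/6, Q' = 977/6

Original equilibrium: P* = 97.5, Q* = 151.5.
New equilibrium: 380.5 - 2P = 54 + P, so 326.5 = 3P and P' = 653/6; Q' = 380.5 − 2(653/6) = 977/6.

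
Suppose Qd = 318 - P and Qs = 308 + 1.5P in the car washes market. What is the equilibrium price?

P* = 4

Set Qd = Qs: 318 - P = 308 + 1.5P.
10 = 2.5P, so P* = 4.
Q* = 318 − 1(4) = 314.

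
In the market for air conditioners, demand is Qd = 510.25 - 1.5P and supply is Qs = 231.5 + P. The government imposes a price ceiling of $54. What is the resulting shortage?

Equilibrium price would be P* = 111.5, so the ceiling at 54 binds.
At P = 54: Qd = 510.25 − 1.5(54) = 429.25, Qs = 231.5 + 1(54) = 285.5.
Shortage = 429.25 − 285.5 = 143.75.

Shortage = 143.75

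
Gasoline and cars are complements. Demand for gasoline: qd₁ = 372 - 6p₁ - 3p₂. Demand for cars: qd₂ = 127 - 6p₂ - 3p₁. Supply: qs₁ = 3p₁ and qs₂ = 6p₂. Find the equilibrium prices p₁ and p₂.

Market 1: 372 - 6p₁ - 3p₂ = 3p₁ → 9p₁ + 3p₂ = 372.
Market 2: 12p₂ + 3p₁ = 127.
Eliminating p₂: 12×(1) − 3×(2) gives 99p₁ = 4083, so p₁ = 1361/33.
Back-substitute into (2): p₂ = (127 − 3×1361/33) / 12 = 3/11.

p₁ = 1361/33, p₂ = 3/11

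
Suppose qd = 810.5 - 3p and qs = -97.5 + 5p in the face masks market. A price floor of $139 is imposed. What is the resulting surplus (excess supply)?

Equilibrium price would be p* = 113.5, so the floor at 139 binds.
At p = 139: qd = 393.5, qs = 597.5.
Surplus = 597.5 − 393.5 = 204.

Surplus = 204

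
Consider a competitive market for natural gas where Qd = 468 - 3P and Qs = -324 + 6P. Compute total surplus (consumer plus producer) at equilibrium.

Equilibrium: 468 - 3P = -324 + 6P gives P* = 88, Q* = 204.
Demand choke price: P = 156; supply starts at P = 54.
CS = ½(156 − 88)(204) = 6936; PS = ½(88 − 54)(204) = 3468.

Total surplus = 10404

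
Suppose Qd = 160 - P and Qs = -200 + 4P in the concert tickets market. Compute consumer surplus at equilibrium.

Equilibrium: 160 - P = -200 + 4P gives P* = 72, Q* = 88.
Demand choke price (Qd = 0): P = 160.
CS = ½(160 − 72)(88) = 3872.

Consumer surplus = 3872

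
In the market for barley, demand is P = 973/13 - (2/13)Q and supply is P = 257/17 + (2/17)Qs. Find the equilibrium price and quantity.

Set the two price expressions equal: 973/13 - (2/13)Q = 257/17 + (2/17)Q.
13200/221 = (60/221)Q, so Q* = 220.
P* = 973/13 − (2/13)(220) = 41.

P* = 41, Q* = 220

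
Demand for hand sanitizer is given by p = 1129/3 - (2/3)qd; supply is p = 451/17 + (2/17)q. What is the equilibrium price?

p* = 79

Set the two price expressions equal: 1129/3 - (2/3)q = 451/17 + (2/17)q.
17840/51 = (40/51)q, so q* = 446.
p* = 1129/3 − (2/3)(446) = 79.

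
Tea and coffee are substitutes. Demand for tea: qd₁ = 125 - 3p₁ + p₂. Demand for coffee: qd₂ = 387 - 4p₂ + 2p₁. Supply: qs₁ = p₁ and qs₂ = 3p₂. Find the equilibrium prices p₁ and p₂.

Market 1: 125 - 3p₁ + p₂ = p₁ → 4p₁ - p₂ = 125.
Market 2: 7p₂ - 2p₁ = 387.
Eliminating p₂: 7×(1) + 1×(2) gives 26p₁ = 1262, so p₁ = 631/13.
Back-substitute into (2): p₂ = (387 + 2×631/13) / 7 = 899/13.

p₁ = 631/13, p₂ = 899/13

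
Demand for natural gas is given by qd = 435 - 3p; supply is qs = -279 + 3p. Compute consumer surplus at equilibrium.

Equilibrium: 435 - 3p = -279 + 3p gives p* = 119, q* = 78.
Demand choke price (qd = 0): p = 145.
CS = ½(145 − 119)(78) = 1014.

Consumer surplus = 1014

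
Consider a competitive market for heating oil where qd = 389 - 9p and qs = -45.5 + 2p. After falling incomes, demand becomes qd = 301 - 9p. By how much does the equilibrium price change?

Δp = -8

Original equilibrium: p* = 39.5, q* = 33.5.
New equilibrium: 301 - 9p = -45.5 + 2p, so 346.5 = 11p and p' = 31.5; q' = 301 − 9(31.5) = 17.5.
Change in price: 31.5 − 39.5 = -8.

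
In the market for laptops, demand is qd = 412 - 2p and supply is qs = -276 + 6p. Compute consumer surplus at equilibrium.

Consumer surplus = 14400

Equilibrium: 412 - 2p = -276 + 6p gives p* = 86, q* = 240.
Demand choke price (qd = 0): p = 206.
CS = ½(206 − 86)(240) = 14400.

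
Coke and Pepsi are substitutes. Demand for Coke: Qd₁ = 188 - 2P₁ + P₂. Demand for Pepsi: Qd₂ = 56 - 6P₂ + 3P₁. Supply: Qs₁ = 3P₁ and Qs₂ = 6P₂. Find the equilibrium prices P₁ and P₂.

Market 1: 188 - 2P₁ + P₂ = 3P₁ → 5P₁ - P₂ = 188.
Market 2: 12P₂ - 3P₁ = 56.
Eliminating P₂: 12×(1) + 1×(2) gives 57P₁ = 2312, so P₁ = 2312/57.
Back-substitute into (2): P₂ = (56 + 3×2312/57) / 12 = 844/57.

P₁ = 2312/57, P₂ = 844/57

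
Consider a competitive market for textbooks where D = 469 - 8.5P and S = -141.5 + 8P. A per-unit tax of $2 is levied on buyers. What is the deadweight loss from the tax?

Pre-tax equilibrium: P* = 37, Q* = 154.5.
Tax on buyers shifts demand to D = 469 − 8.5(P + 2) = 452 - 8.5P.
452 - 8.5P = -141.5 + 8P gives seller price Ps = 1187/33; buyers pay Pb = 1187/33 + 2 = 1253/33.
New quantity: Q = 469 − 8.5(1253/33) = 9653/66.
DWL = ½ × 2 × (154.5 − 9653/66) = 272/33.

Deadweight loss = 272/33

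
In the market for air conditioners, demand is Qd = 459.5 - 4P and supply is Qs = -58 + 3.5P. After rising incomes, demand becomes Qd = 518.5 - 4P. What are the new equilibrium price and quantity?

P' = 1153/15, Q' = 6331/30

Original equilibrium: P* = 69, Q* = 183.5.
New equilibrium: 518.5 - 4P = -58 + 3.5P, so 576.5 = 7.5P and P' = 1153/15; Q' = 518.5 − 4(1153/15) = 6331/30.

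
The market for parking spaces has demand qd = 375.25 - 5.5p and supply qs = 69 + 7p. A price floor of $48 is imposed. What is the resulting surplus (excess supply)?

Equilibrium price would be p* = 24.5, so the floor at 48 binds.
At p = 48: qd = 111.25, qs = 405.
Surplus = 405 − 111.25 = 293.75.

Surplus = 293.75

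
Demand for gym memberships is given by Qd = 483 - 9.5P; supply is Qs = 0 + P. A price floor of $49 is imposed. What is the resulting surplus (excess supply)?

Surplus = 31.5

Equilibrium price would be P* = 46, so the floor at 49 binds.
At P = 49: Qd = 17.5, Qs = 49.
Surplus = 49 − 17.5 = 31.5.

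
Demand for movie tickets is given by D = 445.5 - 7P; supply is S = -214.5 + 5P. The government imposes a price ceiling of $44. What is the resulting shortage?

Equilibrium price would be P* = 55, so the ceiling at 44 binds.
At P = 44: D = 445.5 − 7(44) = 137.5, S = -214.5 + 5(44) = 5.5.
Shortage = 137.5 − 5.5 = 132.

Shortage = 132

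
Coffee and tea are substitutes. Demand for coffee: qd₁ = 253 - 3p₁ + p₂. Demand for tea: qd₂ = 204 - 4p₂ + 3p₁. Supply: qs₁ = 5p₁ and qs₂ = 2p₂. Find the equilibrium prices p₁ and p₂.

p₁ = 574/15, p₂ = 797/15

Market 1: 253 - 3p₁ + p₂ = 5p₁ → 8p₁ - p₂ = 253.
Market 2: 6p₂ - 3p₁ = 204.
Eliminating p₂: 6×(1) + 1×(2) gives 45p₁ = 1722, so p₁ = 574/15.
Back-substitute into (2): p₂ = (204 + 3×574/15) / 6 = 797/15.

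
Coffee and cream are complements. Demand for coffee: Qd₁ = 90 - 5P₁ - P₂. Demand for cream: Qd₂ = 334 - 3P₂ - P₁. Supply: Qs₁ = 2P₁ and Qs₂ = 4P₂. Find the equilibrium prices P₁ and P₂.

Market 1: 90 - 5P₁ - P₂ = 2P₁ → 7P₁ + P₂ = 90.
Market 2: 7P₂ + P₁ = 334.
Eliminating P₂: 7×(1) − 1×(2) gives 48P₁ = 296, so P₁ = 37/6.
Back-substitute into (2): P₂ = (334 − 1×37/6) / 7 = 281/6.

P₁ = 37/6, P₂ = 281/6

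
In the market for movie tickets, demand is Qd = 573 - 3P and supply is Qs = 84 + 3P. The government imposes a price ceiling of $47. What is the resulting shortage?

Shortage = 207

Equilibrium price would be P* = 81.5, so the ceiling at 47 binds.
At P = 47: Qd = 573 − 3(47) = 432, Qs = 84 + 3(47) = 225.
Shortage = 432 − 225 = 207.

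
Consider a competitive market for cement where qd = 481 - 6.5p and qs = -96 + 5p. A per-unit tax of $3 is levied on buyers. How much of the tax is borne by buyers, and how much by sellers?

Pre-tax equilibrium: p* = 1154/23, q* = 3562/23.
Tax on buyers shifts demand to qd = 481 − 6.5(p + 3) = 461.5 - 6.5p.
461.5 - 6.5p = -96 + 5p gives seller price ps = 1115/23; buyers pay pb = 1115/23 + 3 = 1184/23.
New quantity: q = 481 − 6.5(1184/23) = 3367/23.
Buyer burden = 1184/23 − 1154/23 = 30/23; seller burden = 1154/23 − 1115/23 = 39/23.

Buyers bear 30/23, sellers bear 39/23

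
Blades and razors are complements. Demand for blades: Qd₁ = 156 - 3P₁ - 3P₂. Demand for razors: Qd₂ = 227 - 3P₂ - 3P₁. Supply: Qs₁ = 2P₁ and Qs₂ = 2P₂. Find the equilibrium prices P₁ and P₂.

P₁ = 6.1875, P₂ = 41.6875

Market 1: 156 - 3P₁ - 3P₂ = 2P₁ → 5P₁ + 3P₂ = 156.
Market 2: 5P₂ + 3P₁ = 227.
Eliminating P₂: 5×(1) − 3×(2) gives 16P₁ = 99, so P₁ = 6.1875.
Back-substitute into (2): P₂ = (227 − 3×6.1875) / 5 = 41.6875.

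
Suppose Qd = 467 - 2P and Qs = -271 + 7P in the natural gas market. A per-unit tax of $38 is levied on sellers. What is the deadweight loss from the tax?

Deadweight loss = 10108/9

Pre-tax equilibrium: P* = 82, Q* = 303.
Tax on sellers shifts supply to Qs = -271 + 7(P − 38) = -537 + 7P.
467 - 2P = -537 + 7P gives buyer price Pb = 1004/9; sellers receive Ps = 1004/9 − 38 = 662/9.
New quantity: Q = 467 − 2(1004/9) = 2195/9.
DWL = ½ × 38 × (303 − 2195/9) = 10108/9.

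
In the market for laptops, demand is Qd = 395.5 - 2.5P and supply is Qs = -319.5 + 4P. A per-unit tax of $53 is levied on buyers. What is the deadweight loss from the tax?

Deadweight loss = 28090/13

Pre-tax equilibrium: P* = 110, Q* = 120.5.
Tax on buyers shifts demand to Qd = 395.5 − 2.5(P + 53) = 263 - 2.5P.
263 - 2.5P = -319.5 + 4P gives seller price Ps = 1165/13; buyers pay Pb = 1165/13 + 53 = 1854/13.
New quantity: Q = 395.5 − 2.5(1854/13) = 1013/26.
DWL = ½ × 53 × (120.5 − 1013/26) = 28090/13.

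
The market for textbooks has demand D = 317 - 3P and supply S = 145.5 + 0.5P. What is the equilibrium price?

Set D = S: 317 - 3P = 145.5 + 0.5P.
171.5 = 3.5P, so P* = 49.
Q* = 317 − 3(49) = 170.

P* = 49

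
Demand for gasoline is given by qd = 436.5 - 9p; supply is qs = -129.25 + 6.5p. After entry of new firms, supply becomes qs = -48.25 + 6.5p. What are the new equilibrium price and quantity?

p' = 1939/62, q' = 4806/31

Original equilibrium: p* = 36.5, q* = 108.
New equilibrium: 436.5 - 9p = -48.25 + 6.5p, so 484.75 = 15.5p and p' = 1939/62; q' = 436.5 − 9(1939/62) = 4806/31.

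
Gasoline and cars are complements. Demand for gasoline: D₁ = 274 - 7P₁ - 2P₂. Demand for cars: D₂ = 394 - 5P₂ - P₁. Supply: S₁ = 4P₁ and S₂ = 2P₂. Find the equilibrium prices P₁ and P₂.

P₁ = 226/15, P₂ = 812/15

Market 1: 274 - 7P₁ - 2P₂ = 4P₁ → 11P₁ + 2P₂ = 274.
Market 2: 7P₂ + P₁ = 394.
Eliminating P₂: 7×(1) − 2×(2) gives 75P₁ = 1130, so P₁ = 226/15.
Back-substitute into (2): P₂ = (394 − 1×226/15) / 7 = 812/15.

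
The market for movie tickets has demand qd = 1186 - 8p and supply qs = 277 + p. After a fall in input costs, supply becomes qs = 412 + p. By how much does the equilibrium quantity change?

Original equilibrium: p* = 101, q* = 378.
New equilibrium: 1186 - 8p = 412 + p, so 774 = 9p and p' = 86; q' = 1186 − 8(86) = 498.
Change in quantity: 498 − 378 = 120.

Δq = 120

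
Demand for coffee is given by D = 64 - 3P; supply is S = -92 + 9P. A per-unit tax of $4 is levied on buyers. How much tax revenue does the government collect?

Pre-tax equilibrium: P* = 13, Q* = 25.
Tax on buyers shifts demand to D = 64 − 3(P + 4) = 52 - 3P.
52 - 3P = -92 + 9P gives seller price Ps = 12; buyers pay Pb = 12 + 4 = 16.
New quantity: Q = 64 − 3(16) = 16.
Revenue = 4 × 16 = 64.

Tax revenue = 64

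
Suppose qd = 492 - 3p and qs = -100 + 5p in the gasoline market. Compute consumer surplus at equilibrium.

Consumer surplus = 12150

Equilibrium: 492 - 3p = -100 + 5p gives p* = 74, q* = 270.
Demand choke price (qd = 0): p = 164.
CS = ½(164 − 74)(270) = 12150.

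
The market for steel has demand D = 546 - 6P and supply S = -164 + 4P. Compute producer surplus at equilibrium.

Equilibrium: 546 - 6P = -164 + 4P gives P* = 71, Q* = 120.
Supply starts at P = 41 (where S = 0).
PS = ½(71 − 41)(120) = 1800.

Producer surplus = 1800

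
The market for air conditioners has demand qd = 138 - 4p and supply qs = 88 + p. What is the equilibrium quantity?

q* = 98

Set qd = qs: 138 - 4p = 88 + p.
50 = 5p, so p* = 10.
q* = 138 − 4(10) = 98.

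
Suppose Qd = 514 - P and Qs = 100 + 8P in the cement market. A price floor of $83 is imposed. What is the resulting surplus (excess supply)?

Surplus = 333

Equilibrium price would be P* = 46, so the floor at 83 binds.
At P = 83: Qd = 431, Qs = 764.
Surplus = 764 − 431 = 333.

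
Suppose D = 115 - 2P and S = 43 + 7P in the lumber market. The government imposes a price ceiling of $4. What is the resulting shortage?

Shortage = 36

Equilibrium price would be P* = 8, so the ceiling at 4 binds.
At P = 4: D = 115 − 2(4) = 107, S = 43 + 7(4) = 71.
Shortage = 107 − 71 = 36.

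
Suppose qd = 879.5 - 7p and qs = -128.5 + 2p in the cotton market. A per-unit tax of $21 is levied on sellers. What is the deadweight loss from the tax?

Pre-tax equilibrium: p* = 112, q* = 95.5.
Tax on sellers shifts supply to qs = -128.5 + 2(p − 21) = -170.5 + 2p.
879.5 - 7p = -170.5 + 2p gives buyer price pb = 350/3; sellers receive ps = 350/3 − 21 = 287/3.
New quantity: q = 879.5 − 7(350/3) = 377/6.
DWL = ½ × 21 × (95.5 − 377/6) = 343.

Deadweight loss = 343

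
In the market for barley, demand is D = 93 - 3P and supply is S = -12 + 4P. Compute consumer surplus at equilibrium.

Equilibrium: 93 - 3P = -12 + 4P gives P* = 15, Q* = 48.
Demand choke price (D = 0): P = 31.
CS = ½(31 − 15)(48) = 384.

Consumer surplus = 384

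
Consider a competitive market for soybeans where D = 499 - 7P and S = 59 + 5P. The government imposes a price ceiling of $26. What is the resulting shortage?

Equilibrium price would be P* = 110/3, so the ceiling at 26 binds.
At P = 26: D = 499 − 7(26) = 317, S = 59 + 5(26) = 189.
Shortage = 317 − 189 = 128.

Shortage = 128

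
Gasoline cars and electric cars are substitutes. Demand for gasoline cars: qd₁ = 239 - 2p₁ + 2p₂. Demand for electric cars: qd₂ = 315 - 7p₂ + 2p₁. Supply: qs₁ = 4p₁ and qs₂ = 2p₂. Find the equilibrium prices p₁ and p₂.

p₁ = 55.62, p₂ = 47.36

Market 1: 239 - 2p₁ + 2p₂ = 4p₁ → 6p₁ - 2p₂ = 239.
Market 2: 9p₂ - 2p₁ = 315.
Eliminating p₂: 9×(1) + 2×(2) gives 50p₁ = 2781, so p₁ = 55.62.
Back-substitute into (2): p₂ = (315 + 2×55.62) / 9 = 47.36.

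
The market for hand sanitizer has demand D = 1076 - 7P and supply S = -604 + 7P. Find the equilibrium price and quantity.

Set D = S: 1076 - 7P = -604 + 7P.
1680 = 14P, so P* = 120.
Q* = 1076 − 7(120) = 236.

P* = 120, Q* = 236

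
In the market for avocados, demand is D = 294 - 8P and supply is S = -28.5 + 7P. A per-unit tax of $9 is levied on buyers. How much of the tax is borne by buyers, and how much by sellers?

Buyers bear $4.2, sellers bear $4.8

Pre-tax equilibrium: P* = 21.5, Q* = 122.
Tax on buyers shifts demand to D = 294 − 8(P + 9) = 222 - 8P.
222 - 8P = -28.5 + 7P gives seller price Ps = 16.7; buyers pay Pb = 16.7 + 9 = 25.7.
New quantity: Q = 294 − 8(25.7) = 88.4.
Buyer burden = 25.7 − 21.5 = 4.2; seller burden = 21.5 − 16.7 = 4.8.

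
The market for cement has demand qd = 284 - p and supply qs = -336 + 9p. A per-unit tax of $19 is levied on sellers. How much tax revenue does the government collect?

Tax revenue = 3893.1

Pre-tax equilibrium: p* = 62, q* = 222.
Tax on sellers shifts supply to qs = -336 + 9(p − 19) = -507 + 9p.
284 - p = -507 + 9p gives buyer price pb = 79.1; sellers receive ps = 79.1 − 19 = 60.1.
New quantity: q = 284 − 1(79.1) = 204.9.
Revenue = 19 × 204.9 = 3893.1.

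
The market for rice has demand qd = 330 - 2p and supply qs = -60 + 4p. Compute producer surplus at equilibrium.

Equilibrium: 330 - 2p = -60 + 4p gives p* = 65, q* = 200.
Supply starts at p = 15 (where qs = 0).
PS = ½(65 − 15)(200) = 5000.

Producer surplus = 5000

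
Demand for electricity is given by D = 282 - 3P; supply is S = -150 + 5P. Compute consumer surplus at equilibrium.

Equilibrium: 282 - 3P = -150 + 5P gives P* = 54, Q* = 120.
Demand choke price (D = 0): P = 94.
CS = ½(94 − 54)(120) = 2400.

Consumer surplus = 2400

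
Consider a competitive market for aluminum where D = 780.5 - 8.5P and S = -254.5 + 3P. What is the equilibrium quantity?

Set D = S: 780.5 - 8.5P = -254.5 + 3P.
1035 = 11.5P, so P* = 90.
Q* = 780.5 − 8.5(90) = 15.5.

Q* = 15.5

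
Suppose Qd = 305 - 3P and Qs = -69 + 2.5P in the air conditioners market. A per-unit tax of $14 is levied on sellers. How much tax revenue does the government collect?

Pre-tax equilibrium: P* = 68, Q* = 101.
Tax on sellers shifts supply to Qs = -69 + 2.5(P − 14) = -104 + 2.5P.
305 - 3P = -104 + 2.5P gives buyer price Pb = 818/11; sellers receive Ps = 818/11 − 14 = 664/11.
New quantity: Q = 305 − 3(818/11) = 901/11.
Revenue = 14 × 901/11 = 12614/11.

Tax revenue = 12614/11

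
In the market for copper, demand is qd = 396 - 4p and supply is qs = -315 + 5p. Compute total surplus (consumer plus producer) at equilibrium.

Equilibrium: 396 - 4p = -315 + 5p gives p* = 79, q* = 80.
Demand choke price: p = 99; supply starts at p = 63.
CS = ½(99 − 79)(80) = 800; PS = ½(79 − 63)(80) = 640.

Total surplus = 1440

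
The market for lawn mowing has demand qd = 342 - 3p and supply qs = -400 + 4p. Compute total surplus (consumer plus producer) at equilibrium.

Equilibrium: 342 - 3p = -400 + 4p gives p* = 106, q* = 24.
Demand choke price: p = 114; supply starts at p = 100.
CS = ½(114 − 106)(24) = 96; PS = ½(106 − 100)(24) = 72.

Total surplus = 168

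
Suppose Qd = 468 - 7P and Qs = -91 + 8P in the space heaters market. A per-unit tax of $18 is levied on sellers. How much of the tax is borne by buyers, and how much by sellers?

Pre-tax equilibrium: P* = 559/15, Q* = 3107/15.
Tax on sellers shifts supply to Qs = -91 + 8(P − 18) = -235 + 8P.
468 - 7P = -235 + 8P gives buyer price Pb = 703/15; sellers receive Ps = 703/15 − 18 = 433/15.
New quantity: Q = 468 − 7(703/15) = 2099/15.
Buyer burden = 703/15 − 559/15 = 9.6; seller burden = 559/15 − 433/15 = 8.4.

Buyers bear $9.6, sellers bear $8.4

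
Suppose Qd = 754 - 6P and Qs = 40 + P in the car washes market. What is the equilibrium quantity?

Q* = 142

Set Qd = Qs: 754 - 6P = 40 + P.
714 = 7P, so P* = 102.
Q* = 754 − 6(102) = 142.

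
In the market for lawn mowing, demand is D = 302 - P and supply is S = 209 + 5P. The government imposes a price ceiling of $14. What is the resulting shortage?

Shortage = 9

Equilibrium price would be P* = 15.5, so the ceiling at 14 binds.
At P = 14: D = 302 − 1(14) = 288, S = 209 + 5(14) = 279.
Shortage = 288 − 279 = 9.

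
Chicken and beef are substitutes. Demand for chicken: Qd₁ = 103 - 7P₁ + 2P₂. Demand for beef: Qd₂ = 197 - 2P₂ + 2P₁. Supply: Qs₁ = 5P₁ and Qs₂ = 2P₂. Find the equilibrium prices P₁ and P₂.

Market 1: 103 - 7P₁ + 2P₂ = 5P₁ → 12P₁ - 2P₂ = 103.
Market 2: 4P₂ - 2P₁ = 197.
Eliminating P₂: 4×(1) + 2×(2) gives 44P₁ = 806, so P₁ = 403/22.
Back-substitute into (2): P₂ = (197 + 2×403/22) / 4 = 1285/22.

P₁ = 403/22, P₂ = 1285/22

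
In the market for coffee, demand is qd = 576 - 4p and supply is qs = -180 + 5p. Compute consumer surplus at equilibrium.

Equilibrium: 576 - 4p = -180 + 5p gives p* = 84, q* = 240.
Demand choke price (qd = 0): p = 144.
CS = ½(144 − 84)(240) = 7200.

Consumer surplus = 7200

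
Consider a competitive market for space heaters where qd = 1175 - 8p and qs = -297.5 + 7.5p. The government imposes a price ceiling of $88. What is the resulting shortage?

Shortage = 108.5

Equilibrium price would be p* = 95, so the ceiling at 88 binds.
At p = 88: qd = 1175 − 8(88) = 471, qs = -297.5 + 7.5(88) = 362.5.
Shortage = 471 − 362.5 = 108.5.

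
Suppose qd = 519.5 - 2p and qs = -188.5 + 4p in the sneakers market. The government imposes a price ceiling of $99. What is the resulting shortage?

Shortage = 114

Equilibrium price would be p* = 118, so the ceiling at 99 binds.
At p = 99: qd = 519.5 − 2(99) = 321.5, qs = -188.5 + 4(99) = 207.5.
Shortage = 321.5 − 207.5 = 114.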